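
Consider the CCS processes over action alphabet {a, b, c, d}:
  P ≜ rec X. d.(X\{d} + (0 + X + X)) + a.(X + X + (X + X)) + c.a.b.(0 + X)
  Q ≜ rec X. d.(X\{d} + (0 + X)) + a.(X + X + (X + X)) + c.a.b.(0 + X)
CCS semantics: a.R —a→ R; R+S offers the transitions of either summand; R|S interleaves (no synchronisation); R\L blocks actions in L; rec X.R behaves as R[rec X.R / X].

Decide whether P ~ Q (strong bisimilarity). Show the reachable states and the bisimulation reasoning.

Reachable graph of P (10 states):
  u0 = rec X. d.(X\{d} + (0 + X + X)) + a.(X + X + (X + X)) + c.a.b.(0 + X) ⊢ —a→ u1, —c→ u2, —d→ u3
  u1 = (rec X. d.(X\{d} + (0 + X + X)) + a.(X + X + (X + X)) + c.a.b.(0 + X)) + (rec X. d.(X\{d} + (0 + X + X)) + a.(X + X + (X + X)) + c.a.b.(0 + X)) + ((rec X. d.(X\{d} + (0 + X + X)) + a.(X + X + (X + X)) + c.a.b.(0 + X)) + (rec X. d.(X\{d} + (0 + X + X)) + a.(X + X + (X + X)) + c.a.b.(0 + X))) ⊢ —a→ u1, —c→ u2, —d→ u3
  u2 = a.b.(0 + (rec X. d.(X\{d} + (0 + X + X)) + a.(X + X + (X + X)) + c.a.b.(0 + X))) ⊢ —a→ u4
  u3 = (rec X. d.(X\{d} + (0 + X + X)) + a.(X + X + (X + X)) + c.a.b.(0 + X))\{d} + (0 + (rec X. d.(X\{d} + (0 + X + X)) + a.(X + X + (X + X)) + c.a.b.(0 + X)) + (rec X. d.(X\{d} + (0 + X + X)) + a.(X + X + (X + X)) + c.a.b.(0 + X))) ⊢ —a→ u1, —a→ u5, —c→ u2, —c→ u6, —d→ u3
  u4 = b.(0 + (rec X. d.(X\{d} + (0 + X + X)) + a.(X + X + (X + X)) + c.a.b.(0 + X))) ⊢ —b→ u7
  u5 = ((rec X. d.(X\{d} + (0 + X + X)) + a.(X + X + (X + X)) + c.a.b.(0 + X)) + (rec X. d.(X\{d} + (0 + X + X)) + a.(X + X + (X + X)) + c.a.b.(0 + X)) + ((rec X. d.(X\{d} + (0 + X + X)) + a.(X + X + (X + X)) + c.a.b.(0 + X)) + (rec X. d.(X\{d} + (0 + X + X)) + a.(X + X + (X + X)) + c.a.b.(0 + X))))\{d} ⊢ —a→ u5, —c→ u6
  u6 = (a.b.(0 + (rec X. d.(X\{d} + (0 + X + X)) + a.(X + X + (X + X)) + c.a.b.(0 + X))))\{d} ⊢ —a→ u8
  u7 = 0 + (rec X. d.(X\{d} + (0 + X + X)) + a.(X + X + (X + X)) + c.a.b.(0 + X)) ⊢ —a→ u1, —c→ u2, —d→ u3
  u8 = (b.(0 + (rec X. d.(X\{d} + (0 + X + X)) + a.(X + X + (X + X)) + c.a.b.(0 + X))))\{d} ⊢ —b→ u9
  u9 = (0 + (rec X. d.(X\{d} + (0 + X + X)) + a.(X + X + (X + X)) + c.a.b.(0 + X)))\{d} ⊢ —a→ u5, —c→ u6
Reachable graph of Q (10 states):
  v0 = rec X. d.(X\{d} + (0 + X)) + a.(X + X + (X + X)) + c.a.b.(0 + X) ⊢ —a→ v1, —c→ v2, —d→ v3
  v1 = (rec X. d.(X\{d} + (0 + X)) + a.(X + X + (X + X)) + c.a.b.(0 + X)) + (rec X. d.(X\{d} + (0 + X)) + a.(X + X + (X + X)) + c.a.b.(0 + X)) + ((rec X. d.(X\{d} + (0 + X)) + a.(X + X + (X + X)) + c.a.b.(0 + X)) + (rec X. d.(X\{d} + (0 + X)) + a.(X + X + (X + X)) + c.a.b.(0 + X))) ⊢ —a→ v1, —c→ v2, —d→ v3
  v2 = a.b.(0 + (rec X. d.(X\{d} + (0 + X)) + a.(X + X + (X + X)) + c.a.b.(0 + X))) ⊢ —a→ v4
  v3 = (rec X. d.(X\{d} + (0 + X)) + a.(X + X + (X + X)) + c.a.b.(0 + X))\{d} + (0 + (rec X. d.(X\{d} + (0 + X)) + a.(X + X + (X + X)) + c.a.b.(0 + X))) ⊢ —a→ v1, —a→ v5, —c→ v2, —c→ v6, —d→ v3
  v4 = b.(0 + (rec X. d.(X\{d} + (0 + X)) + a.(X + X + (X + X)) + c.a.b.(0 + X))) ⊢ —b→ v7
  v5 = ((rec X. d.(X\{d} + (0 + X)) + a.(X + X + (X + X)) + c.a.b.(0 + X)) + (rec X. d.(X\{d} + (0 + X)) + a.(X + X + (X + X)) + c.a.b.(0 + X)) + ((rec X. d.(X\{d} + (0 + X)) + a.(X + X + (X + X)) + c.a.b.(0 + X)) + (rec X. d.(X\{d} + (0 + X)) + a.(X + X + (X + X)) + c.a.b.(0 + X))))\{d} ⊢ —a→ v5, —c→ v6
  v6 = (a.b.(0 + (rec X. d.(X\{d} + (0 + X)) + a.(X + X + (X + X)) + c.a.b.(0 + X))))\{d} ⊢ —a→ v8
  v7 = 0 + (rec X. d.(X\{d} + (0 + X)) + a.(X + X + (X + X)) + c.a.b.(0 + X)) ⊢ —a→ v1, —c→ v2, —d→ v3
  v8 = (b.(0 + (rec X. d.(X\{d} + (0 + X)) + a.(X + X + (X + X)) + c.a.b.(0 + X))))\{d} ⊢ —b→ v9
  v9 = (0 + (rec X. d.(X\{d} + (0 + X)) + a.(X + X + (X + X)) + c.a.b.(0 + X)))\{d} ⊢ —a→ v5, —c→ v6
Coarsest stable partition (strong bisimilarity classes):
  B0 = {u0, u1, u7, v0, v1, v7}
  B1 = {u2, v2}
  B2 = {u4, v4}
  B3 = {u3, v3}
  B4 = {u6, v6}
  B5 = {u8, v8}
  B6 = {u5, u9, v5, v9}
u0 ∈ B0, v0 ∈ B0 → same block

YES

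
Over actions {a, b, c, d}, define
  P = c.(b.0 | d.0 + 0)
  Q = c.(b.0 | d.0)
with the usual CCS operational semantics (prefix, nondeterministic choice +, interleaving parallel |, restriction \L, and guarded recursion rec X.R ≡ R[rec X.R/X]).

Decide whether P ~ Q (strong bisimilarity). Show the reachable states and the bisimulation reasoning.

Reachable graph of P (5 states):
  u0 = c.(b.0 | d.0 + 0) has moves ··c··> u1
  u1 = b.0 | d.0 + 0 has moves ··b··> u2, ··d··> u3
  u2 = 0 | d.0 has moves ··d··> u4
  u3 = b.0 | 0 has moves ··b··> u4
  u4 = 0 | 0 has moves ·
Reachable graph of Q (5 states):
  v0 = c.(b.0 | d.0) has moves ··c··> v1
  v1 = b.0 | d.0 has moves ··b··> v2, ··d··> v3
  v2 = 0 | d.0 has moves ··d··> v4
  v3 = b.0 | 0 has moves ··b··> v4
  v4 = 0 | 0 has moves ·
Partition-refinement fixed point:
  B0 = {u0, v0}
  B1 = {u1, v1}
  B2 = {u3, v3}
  B3 = {u4, v4}
  B4 = {u2, v2}
u0 ∈ B0, v0 ∈ B0 → same block

YES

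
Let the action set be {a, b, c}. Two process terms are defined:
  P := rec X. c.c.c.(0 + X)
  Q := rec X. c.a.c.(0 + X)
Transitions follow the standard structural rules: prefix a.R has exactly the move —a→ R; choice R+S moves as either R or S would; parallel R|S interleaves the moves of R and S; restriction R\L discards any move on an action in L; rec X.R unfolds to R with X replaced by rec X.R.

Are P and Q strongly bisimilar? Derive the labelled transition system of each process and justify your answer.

not bisimilar

P's transition system — 4 states:
  p0 = rec X. c.c.c.(0 + X) | ··c··> p1
  p1 = c.c.(0 + (rec X. c.c.c.(0 + X))) | ··c··> p2
  p2 = c.(0 + (rec X. c.c.c.(0 + X))) | ··c··> p3
  p3 = 0 + (rec X. c.c.c.(0 + X)) | ··c··> p1
Q's transition system — 4 states:
  q0 = rec X. c.a.c.(0 + X) | ··c··> q1
  q1 = a.c.(0 + (rec X. c.a.c.(0 + X))) | ··a··> q2
  q2 = c.(0 + (rec X. c.a.c.(0 + X))) | ··c··> q3
  q3 = 0 + (rec X. c.a.c.(0 + X)) | ··c··> q1
Bisimilarity quotient blocks:
  B0 = {p0, p1, p2, p3}
  B1 = {q0, q3}
  B2 = {q1}
  B3 = {q2}
p0 ∈ B0, q0 ∈ B1 → different blocks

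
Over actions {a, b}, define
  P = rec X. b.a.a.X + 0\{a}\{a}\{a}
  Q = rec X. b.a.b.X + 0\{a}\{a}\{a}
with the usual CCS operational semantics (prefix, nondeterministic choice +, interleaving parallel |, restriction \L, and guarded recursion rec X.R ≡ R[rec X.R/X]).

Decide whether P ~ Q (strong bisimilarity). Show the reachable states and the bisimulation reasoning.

not bisimilar

Reachable graph of P (3 states):
  s0 = rec X. b.a.a.X + 0\{a}\{a}\{a} :: -b-> s1
  s1 = a.a.(rec X. b.a.a.X + 0\{a}\{a}\{a}) :: -a-> s2
  s2 = a.(rec X. b.a.a.X + 0\{a}\{a}\{a}) :: -a-> s0
Reachable graph of Q (3 states):
  t0 = rec X. b.a.b.X + 0\{a}\{a}\{a} :: -b-> t1
  t1 = a.b.(rec X. b.a.b.X + 0\{a}\{a}\{a}) :: -a-> t2
  t2 = b.(rec X. b.a.b.X + 0\{a}\{a}\{a}) :: -b-> t0
Partition-refinement fixed point:
  B0 = {s0}
  B1 = {s1}
  B2 = {s2}
  B3 = {t0}
  B4 = {t1}
  B5 = {t2}
s0 ∈ B0, t0 ∈ B3 → different blocks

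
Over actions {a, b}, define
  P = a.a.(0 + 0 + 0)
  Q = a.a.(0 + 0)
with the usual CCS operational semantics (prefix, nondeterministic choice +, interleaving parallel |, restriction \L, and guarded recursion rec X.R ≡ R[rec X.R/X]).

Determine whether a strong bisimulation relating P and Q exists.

Reachable graph of P (3 states):
  u0 = a.a.(0 + 0 + 0) ⊢ --a--▸ u1
  u1 = a.(0 + 0 + 0) ⊢ --a--▸ u2
  u2 = 0 + 0 + 0 ⊢ stopped
Reachable graph of Q (3 states):
  v0 = a.a.(0 + 0) ⊢ --a--▸ v1
  v1 = a.(0 + 0) ⊢ --a--▸ v2
  v2 = 0 + 0 ⊢ stopped
Bisimilarity quotient blocks:
  B0 = {u0, v0}
  B1 = {u1, v1}
  B2 = {u2, v2}
u0 ∈ B0, v0 ∈ B0 → same block

bisimilar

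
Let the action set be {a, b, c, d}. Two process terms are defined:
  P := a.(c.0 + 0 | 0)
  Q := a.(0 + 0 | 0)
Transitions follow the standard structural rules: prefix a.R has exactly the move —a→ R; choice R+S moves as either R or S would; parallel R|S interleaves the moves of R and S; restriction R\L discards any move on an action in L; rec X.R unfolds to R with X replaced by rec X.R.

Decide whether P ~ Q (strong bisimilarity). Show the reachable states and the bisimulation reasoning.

P's transition system — 3 states:
  p0 = a.(c.0 + 0 | 0) :: =a=> p1
  p1 = c.0 + 0 | 0 :: =c=> p2
  p2 = 0 :: (no moves)
Q's transition system — 2 states:
  q0 = a.(0 + 0 | 0) :: =a=> q1
  q1 = 0 + 0 | 0 :: (no moves)
Partition-refinement fixed point:
  B0 = {p0}
  B1 = {p1}
  B2 = {p2, q1}
  B3 = {q0}
p0 ∈ B0, q0 ∈ B3 → different blocks

NO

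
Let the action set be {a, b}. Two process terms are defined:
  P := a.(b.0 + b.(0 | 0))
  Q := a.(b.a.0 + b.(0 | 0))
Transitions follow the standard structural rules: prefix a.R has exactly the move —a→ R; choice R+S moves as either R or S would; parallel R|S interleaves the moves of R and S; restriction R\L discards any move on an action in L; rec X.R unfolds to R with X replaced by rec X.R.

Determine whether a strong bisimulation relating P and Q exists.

not bisimilar

LTS(P): 4 reachable states
  p0 = a.(b.0 + b.(0 | 0)) has moves ··a··> p1
  p1 = b.0 + b.(0 | 0) has moves ··b··> p2, ··b··> p3
  p2 = 0 has moves ·
  p3 = 0 | 0 has moves ·
LTS(Q): 5 reachable states
  q0 = a.(b.a.0 + b.(0 | 0)) has moves ··a··> q1
  q1 = b.a.0 + b.(0 | 0) has moves ··b··> q2, ··b··> q3
  q2 = 0 | 0 has moves ·
  q3 = a.0 has moves ··a··> q4
  q4 = 0 has moves ·
Partition-refinement fixed point:
  B0 = {p0}
  B1 = {p1}
  B2 = {p2, p3, q2, q4}
  B3 = {q0}
  B4 = {q1}
  B5 = {q3}
p0 ∈ B0, q0 ∈ B3 → different blocks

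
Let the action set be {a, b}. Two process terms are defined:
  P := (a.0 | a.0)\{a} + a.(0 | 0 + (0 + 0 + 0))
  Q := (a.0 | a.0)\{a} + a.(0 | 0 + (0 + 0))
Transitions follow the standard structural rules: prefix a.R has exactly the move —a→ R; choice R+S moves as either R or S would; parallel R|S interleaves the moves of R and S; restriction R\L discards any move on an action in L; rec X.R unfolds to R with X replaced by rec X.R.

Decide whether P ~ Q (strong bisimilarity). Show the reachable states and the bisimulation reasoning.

Reachable graph of P (2 states):
  u0 = (a.0 | a.0)\{a} + a.(0 | 0 + (0 + 0 + 0)) has moves --a--▸ u1
  u1 = 0 | 0 + (0 + 0 + 0) has moves ∅
Reachable graph of Q (2 states):
  v0 = (a.0 | a.0)\{a} + a.(0 | 0 + (0 + 0)) has moves --a--▸ v1
  v1 = 0 | 0 + (0 + 0) has moves ∅
Bisimilarity quotient blocks:
  B0 = {u0, v0}
  B1 = {u1, v1}
u0 ∈ B0, v0 ∈ B0 → same block

P ~ Q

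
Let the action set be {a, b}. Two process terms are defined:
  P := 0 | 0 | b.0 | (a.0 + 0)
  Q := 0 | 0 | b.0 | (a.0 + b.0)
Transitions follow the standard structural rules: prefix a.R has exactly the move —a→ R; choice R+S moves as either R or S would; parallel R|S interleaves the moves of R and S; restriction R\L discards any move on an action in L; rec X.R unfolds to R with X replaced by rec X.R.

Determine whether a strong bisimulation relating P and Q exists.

P's transition system — 4 states:
  m0 = 0 | 0 | b.0 | (a.0 + 0) :: --a--▸ m1, --b--▸ m2
  m1 = 0 | 0 | b.0 | 0 :: --b--▸ m3
  m2 = 0 | 0 | 0 | (a.0 + 0) :: --a--▸ m3
  m3 = 0 | 0 | 0 | 0 :: (no moves)
Q's transition system — 4 states:
  n0 = 0 | 0 | b.0 | (a.0 + b.0) :: --a--▸ n1, --b--▸ n1, --b--▸ n2
  n1 = 0 | 0 | b.0 | 0 :: --b--▸ n3
  n2 = 0 | 0 | 0 | (a.0 + b.0) :: --a--▸ n3, --b--▸ n3
  n3 = 0 | 0 | 0 | 0 :: (no moves)
Coarsest stable partition (strong bisimilarity classes):
  B0 = {m0}
  B1 = {m2}
  B2 = {m3, n3}
  B3 = {m1, n1}
  B4 = {n0}
  B5 = {n2}
m0 ∈ B0, n0 ∈ B4 → different blocks

NO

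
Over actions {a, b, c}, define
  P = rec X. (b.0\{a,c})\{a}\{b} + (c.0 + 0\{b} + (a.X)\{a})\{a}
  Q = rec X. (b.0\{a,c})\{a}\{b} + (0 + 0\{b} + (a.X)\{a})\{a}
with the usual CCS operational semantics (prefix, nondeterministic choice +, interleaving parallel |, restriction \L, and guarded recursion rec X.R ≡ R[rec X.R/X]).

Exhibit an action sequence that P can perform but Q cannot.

c

LTS(P): 2 reachable states
  s0 = rec X. (b.0\{a,c})\{a}\{b} + (c.0 + 0\{b} + (a.X)\{a})\{a} | --c--▸ s1
  s1 = 0\{a} | (no moves)
LTS(Q): 1 reachable states
  t0 = rec X. (b.0\{a,c})\{a}\{b} + (0 + 0\{b} + (a.X)\{a})\{a} | (no moves)
Executing c from P (initial set {s0}):
  after c @ step 1: {s1}
  ✓ P
Executing c from Q (initial set {t0}):
  after c @ step 1: ∅ (Q stuck)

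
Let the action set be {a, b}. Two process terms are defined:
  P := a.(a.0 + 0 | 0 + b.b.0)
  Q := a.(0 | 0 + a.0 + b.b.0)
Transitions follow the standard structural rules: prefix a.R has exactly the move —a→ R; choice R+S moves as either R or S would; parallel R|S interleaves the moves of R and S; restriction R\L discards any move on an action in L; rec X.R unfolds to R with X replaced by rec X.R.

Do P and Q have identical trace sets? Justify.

LTS(P): 4 reachable states
  u0 = a.(a.0 + 0 | 0 + b.b.0) :: --a--▸ u1
  u1 = a.0 + 0 | 0 + b.b.0 :: --a--▸ u2, --b--▸ u3
  u2 = 0 :: ∅
  u3 = b.0 :: --b--▸ u2
LTS(Q): 4 reachable states
  v0 = a.(0 | 0 + a.0 + b.b.0) :: --a--▸ v1
  v1 = 0 | 0 + a.0 + b.b.0 :: --a--▸ v2, --b--▸ v3
  v2 = 0 :: ∅
  v3 = b.0 :: --b--▸ v2
Coarsest stable partition (strong bisimilarity classes):
  B0 = {u0, v0}
  B1 = {u1, v1}
  B2 = {u2, v2}
  B3 = {u3, v3}
u0 ∈ B0, v0 ∈ B0 → same block
Bisimilar ⇒ trace-equivalent.

traces(P) = traces(Q)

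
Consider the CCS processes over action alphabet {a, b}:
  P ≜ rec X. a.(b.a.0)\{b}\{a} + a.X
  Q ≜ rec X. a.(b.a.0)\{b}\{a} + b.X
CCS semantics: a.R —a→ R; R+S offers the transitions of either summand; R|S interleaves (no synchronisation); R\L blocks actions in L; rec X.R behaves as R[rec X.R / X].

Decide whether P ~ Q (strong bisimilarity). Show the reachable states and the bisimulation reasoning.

Reachable graph of P (2 states):
  m0 = rec X. a.(b.a.0)\{b}\{a} + a.X | ··a··> m0, ··a··> m1
  m1 = (b.a.0)\{b}\{a} | ∅
Reachable graph of Q (2 states):
  n0 = rec X. a.(b.a.0)\{b}\{a} + b.X | ··a··> n1, ··b··> n0
  n1 = (b.a.0)\{b}\{a} | ∅
Bisimilarity quotient blocks:
  B0 = {m0}
  B1 = {m1, n1}
  B2 = {n0}
m0 ∈ B0, n0 ∈ B2 → different blocks

P ≁ Q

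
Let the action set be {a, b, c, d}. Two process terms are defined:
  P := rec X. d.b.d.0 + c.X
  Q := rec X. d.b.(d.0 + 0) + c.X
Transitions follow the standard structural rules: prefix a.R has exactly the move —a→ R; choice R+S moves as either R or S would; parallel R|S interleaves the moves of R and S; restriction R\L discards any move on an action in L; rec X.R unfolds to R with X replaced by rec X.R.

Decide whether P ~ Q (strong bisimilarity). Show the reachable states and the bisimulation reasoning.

YES

LTS(P): 4 reachable states
  m0 = rec X. d.b.d.0 + c.X ⊢ =c=> m0, =d=> m1
  m1 = b.d.0 ⊢ =b=> m2
  m2 = d.0 ⊢ =d=> m3
  m3 = 0 ⊢ deadlocked
LTS(Q): 4 reachable states
  n0 = rec X. d.b.(d.0 + 0) + c.X ⊢ =c=> n0, =d=> n1
  n1 = b.(d.0 + 0) ⊢ =b=> n2
  n2 = d.0 + 0 ⊢ =d=> n3
  n3 = 0 ⊢ deadlocked
Bisimilarity quotient blocks:
  B0 = {m0, n0}
  B1 = {m1, n1}
  B2 = {m2, n2}
  B3 = {m3, n3}
m0 ∈ B0, n0 ∈ B0 → same block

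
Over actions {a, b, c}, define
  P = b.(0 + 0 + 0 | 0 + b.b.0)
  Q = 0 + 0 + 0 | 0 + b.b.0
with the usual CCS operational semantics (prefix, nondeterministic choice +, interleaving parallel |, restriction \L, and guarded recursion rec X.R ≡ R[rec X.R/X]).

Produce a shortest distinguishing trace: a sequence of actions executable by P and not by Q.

P's transition system — 4 states:
  s0 = b.(0 + 0 + 0 | 0 + b.b.0) ⊢ ··b··> s1
  s1 = 0 + 0 + 0 | 0 + b.b.0 ⊢ ··b··> s2
  s2 = b.0 ⊢ ··b··> s3
  s3 = 0 ⊢ ·
Q's transition system — 3 states:
  t0 = 0 + 0 + 0 | 0 + b.b.0 ⊢ ··b··> t1
  t1 = b.0 ⊢ ··b··> t2
  t2 = 0 ⊢ ·
Run σ = ⟨bbb⟩ on P: start {s0}
  [1] b ⇒ {s1}
  [2] b ⇒ {s2}
  [3] b ⇒ {s3}
  ✓ P
Run σ = ⟨bbb⟩ on Q: start {t0}
  [1] b ⇒ {t1}
  [2] b ⇒ {t2}
  [3] b ⇒ ∅ (Q stuck)

bbb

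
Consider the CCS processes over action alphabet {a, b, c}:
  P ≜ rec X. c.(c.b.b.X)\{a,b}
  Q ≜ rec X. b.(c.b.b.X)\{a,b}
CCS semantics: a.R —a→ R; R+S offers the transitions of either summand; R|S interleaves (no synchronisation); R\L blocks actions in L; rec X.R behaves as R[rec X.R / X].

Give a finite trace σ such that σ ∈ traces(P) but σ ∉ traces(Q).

c

Reachable graph of P (3 states):
  s0 = rec X. c.(c.b.b.X)\{a,b} → —c→ s1
  s1 = (c.b.b.(rec X. c.(c.b.b.X)\{a,b}))\{a,b} → —c→ s2
  s2 = (b.b.(rec X. c.(c.b.b.X)\{a,b}))\{a,b} → ∅
Reachable graph of Q (3 states):
  t0 = rec X. b.(c.b.b.X)\{a,b} → —b→ t1
  t1 = (c.b.b.(rec X. b.(c.b.b.X)\{a,b}))\{a,b} → —c→ t2
  t2 = (b.b.(rec X. b.(c.b.b.X)\{a,b}))\{a,b} → ∅
Run σ = ⟨c⟩ on P: start {s0}
  [1] c ⇒ {s1}
  P completes σ.
Run σ = ⟨c⟩ on Q: start {t0}
  [1] c ⇒ no successor for Q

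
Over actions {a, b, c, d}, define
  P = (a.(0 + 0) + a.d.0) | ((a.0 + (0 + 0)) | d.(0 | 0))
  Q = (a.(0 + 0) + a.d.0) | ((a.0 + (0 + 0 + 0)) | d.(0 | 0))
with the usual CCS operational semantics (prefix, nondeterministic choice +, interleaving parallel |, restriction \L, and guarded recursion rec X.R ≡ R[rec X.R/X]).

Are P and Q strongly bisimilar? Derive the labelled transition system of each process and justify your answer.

P's transition system — 16 states:
  s0 = (a.(0 + 0) + a.d.0) | ((a.0 + (0 + 0)) | d.(0 | 0)) ⊢ -a-> s1, -a-> s2, -a-> s3, -d-> s4
  s1 = (0 + 0) | ((a.0 + (0 + 0)) | d.(0 | 0)) ⊢ -a-> s5, -d-> s6
  s2 = (a.(0 + 0) + a.d.0) | (0 | d.(0 | 0)) ⊢ -a-> s5, -a-> s7, -d-> s8
  s3 = d.0 | ((a.0 + (0 + 0)) | d.(0 | 0)) ⊢ -a-> s7, -d-> s10, -d-> s9
  s4 = (a.(0 + 0) + a.d.0) | ((a.0 + (0 + 0)) | (0 | 0)) ⊢ -a-> s10, -a-> s6, -a-> s8
  s5 = (0 + 0) | (0 | d.(0 | 0)) ⊢ -d-> s11
  s6 = (0 + 0) | ((a.0 + (0 + 0)) | (0 | 0)) ⊢ -a-> s11
  s7 = d.0 | (0 | d.(0 | 0)) ⊢ -d-> s12, -d-> s13
  s8 = (a.(0 + 0) + a.d.0) | (0 | (0 | 0)) ⊢ -a-> s11, -a-> s13
  s9 = 0 | ((a.0 + (0 + 0)) | d.(0 | 0)) ⊢ -a-> s12, -d-> s14
  s10 = d.0 | ((a.0 + (0 + 0)) | (0 | 0)) ⊢ -a-> s13, -d-> s14
  s11 = (0 + 0) | (0 | (0 | 0)) ⊢ ·
  s12 = 0 | (0 | d.(0 | 0)) ⊢ -d-> s15
  s13 = d.0 | (0 | (0 | 0)) ⊢ -d-> s15
  s14 = 0 | ((a.0 + (0 + 0)) | (0 | 0)) ⊢ -a-> s15
  s15 = 0 | (0 | (0 | 0)) ⊢ ·
Q's transition system — 16 states:
  t0 = (a.(0 + 0) + a.d.0) | ((a.0 + (0 + 0 + 0)) | d.(0 | 0)) ⊢ -a-> t1, -a-> t2, -a-> t3, -d-> t4
  t1 = (0 + 0) | ((a.0 + (0 + 0 + 0)) | d.(0 | 0)) ⊢ -a-> t5, -d-> t6
  t2 = (a.(0 + 0) + a.d.0) | (0 | d.(0 | 0)) ⊢ -a-> t5, -a-> t7, -d-> t8
  t3 = d.0 | ((a.0 + (0 + 0 + 0)) | d.(0 | 0)) ⊢ -a-> t7, -d-> t10, -d-> t9
  t4 = (a.(0 + 0) + a.d.0) | ((a.0 + (0 + 0 + 0)) | (0 | 0)) ⊢ -a-> t10, -a-> t6, -a-> t8
  t5 = (0 + 0) | (0 | d.(0 | 0)) ⊢ -d-> t11
  t6 = (0 + 0) | ((a.0 + (0 + 0 + 0)) | (0 | 0)) ⊢ -a-> t11
  t7 = d.0 | (0 | d.(0 | 0)) ⊢ -d-> t12, -d-> t13
  t8 = (a.(0 + 0) + a.d.0) | (0 | (0 | 0)) ⊢ -a-> t11, -a-> t13
  t9 = 0 | ((a.0 + (0 + 0 + 0)) | d.(0 | 0)) ⊢ -a-> t12, -d-> t14
  t10 = d.0 | ((a.0 + (0 + 0 + 0)) | (0 | 0)) ⊢ -a-> t13, -d-> t14
  t11 = (0 + 0) | (0 | (0 | 0)) ⊢ ·
  t12 = 0 | (0 | d.(0 | 0)) ⊢ -d-> t15
  t13 = d.0 | (0 | (0 | 0)) ⊢ -d-> t15
  t14 = 0 | ((a.0 + (0 + 0 + 0)) | (0 | 0)) ⊢ -a-> t15
  t15 = 0 | (0 | (0 | 0)) ⊢ ·
Partition-refinement fixed point:
  B0 = {s0, t0}
  B1 = {s4, t4}
  B2 = {s8, t8}
  B3 = {s11, s15, t11, t15}
  B4 = {s12, s13, s5, t12, t13, t5}
  B5 = {s1, s10, s9, t1, t10, t9}
  B6 = {s14, s6, t14, t6}
  B7 = {s2, t2}
  B8 = {s7, t7}
  B9 = {s3, t3}
s0 ∈ B0, t0 ∈ B0 → same block

P ~ Q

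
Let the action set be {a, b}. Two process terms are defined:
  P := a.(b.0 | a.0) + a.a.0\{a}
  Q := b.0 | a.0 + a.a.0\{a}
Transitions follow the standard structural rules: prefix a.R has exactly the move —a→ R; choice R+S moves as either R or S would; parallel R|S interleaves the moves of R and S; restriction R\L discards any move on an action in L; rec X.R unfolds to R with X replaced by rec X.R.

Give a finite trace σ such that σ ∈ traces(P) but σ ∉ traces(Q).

aab

P's transition system — 7 states:
  p0 = a.(b.0 | a.0) + a.a.0\{a} ⊢ --a--▸ p1, --a--▸ p2
  p1 = a.0\{a} ⊢ --a--▸ p3
  p2 = b.0 | a.0 ⊢ --a--▸ p4, --b--▸ p5
  p3 = 0\{a} ⊢ stopped
  p4 = b.0 | 0 ⊢ --b--▸ p6
  p5 = 0 | a.0 ⊢ --a--▸ p6
  p6 = 0 | 0 ⊢ stopped
Q's transition system — 6 states:
  q0 = b.0 | a.0 + a.a.0\{a} ⊢ --a--▸ q1, --a--▸ q2, --b--▸ q3
  q1 = a.0\{a} ⊢ --a--▸ q4
  q2 = b.0 | 0 ⊢ --b--▸ q5
  q3 = 0 | a.0 ⊢ --a--▸ q5
  q4 = 0\{a} ⊢ stopped
  q5 = 0 | 0 ⊢ stopped
Run σ = ⟨aab⟩ on P: start {p0}
  after a @ step 1: {p1, p2}
  after a @ step 2: {p3, p4}
  after b @ step 3: {p6}
  ✓ P
Run σ = ⟨aab⟩ on Q: start {q0}
  after a @ step 1: {q1, q2}
  after a @ step 2: {q4}
  after b @ step 3: ∅  — Q cannot continue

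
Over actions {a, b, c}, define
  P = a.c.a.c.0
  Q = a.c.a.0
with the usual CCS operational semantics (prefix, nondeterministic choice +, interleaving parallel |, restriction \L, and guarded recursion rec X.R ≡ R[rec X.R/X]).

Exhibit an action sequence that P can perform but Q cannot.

acac

LTS(P): 5 reachable states
  p0 = a.c.a.c.0 has moves --a--▸ p1
  p1 = c.a.c.0 has moves --c--▸ p2
  p2 = a.c.0 has moves --a--▸ p3
  p3 = c.0 has moves --c--▸ p4
  p4 = 0 has moves deadlocked
LTS(Q): 4 reachable states
  q0 = a.c.a.0 has moves --a--▸ q1
  q1 = c.a.0 has moves --c--▸ q2
  q2 = a.0 has moves --a--▸ q3
  q3 = 0 has moves deadlocked
Run σ = ⟨acac⟩ on P: start {p0}
  after a @ step 1: {p1}
  after c @ step 2: {p2}
  after a @ step 3: {p3}
  after c @ step 4: {p4}
  P completes σ.
Run σ = ⟨acac⟩ on Q: start {q0}
  after a @ step 1: {q1}
  after c @ step 2: {q2}
  after a @ step 3: {q3}
  after c @ step 4: no successor for Q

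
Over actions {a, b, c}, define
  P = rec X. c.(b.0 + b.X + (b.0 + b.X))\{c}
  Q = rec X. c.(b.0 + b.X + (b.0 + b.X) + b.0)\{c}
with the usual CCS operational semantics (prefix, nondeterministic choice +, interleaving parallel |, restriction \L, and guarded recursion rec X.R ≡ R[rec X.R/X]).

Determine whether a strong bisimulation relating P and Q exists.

P ~ Q

P's transition system — 4 states:
  s0 = rec X. c.(b.0 + b.X + (b.0 + b.X))\{c} ⊢ —c→ s1
  s1 = (b.0 + b.(rec X. c.(b.0 + b.X + (b.0 + b.X))\{c}) + (b.0 + b.(rec X. c.(b.0 + b.X + (b.0 + b.X))\{c})))\{c} ⊢ —b→ s2, —b→ s3
  s2 = (rec X. c.(b.0 + b.X + (b.0 + b.X))\{c})\{c} ⊢ (no moves)
  s3 = 0\{c} ⊢ (no moves)
Q's transition system — 4 states:
  t0 = rec X. c.(b.0 + b.X + (b.0 + b.X) + b.0)\{c} ⊢ —c→ t1
  t1 = (b.0 + b.(rec X. c.(b.0 + b.X + (b.0 + b.X) + b.0)\{c}) + (b.0 + b.(rec X. c.(b.0 + b.X + (b.0 + b.X) + b.0)\{c})) + b.0)\{c} ⊢ —b→ t2, —b→ t3
  t2 = (rec X. c.(b.0 + b.X + (b.0 + b.X) + b.0)\{c})\{c} ⊢ (no moves)
  t3 = 0\{c} ⊢ (no moves)
Bisimilarity quotient blocks:
  B0 = {s0, t0}
  B1 = {s1, t1}
  B2 = {s2, s3, t2, t3}
s0 ∈ B0, t0 ∈ B0 → same block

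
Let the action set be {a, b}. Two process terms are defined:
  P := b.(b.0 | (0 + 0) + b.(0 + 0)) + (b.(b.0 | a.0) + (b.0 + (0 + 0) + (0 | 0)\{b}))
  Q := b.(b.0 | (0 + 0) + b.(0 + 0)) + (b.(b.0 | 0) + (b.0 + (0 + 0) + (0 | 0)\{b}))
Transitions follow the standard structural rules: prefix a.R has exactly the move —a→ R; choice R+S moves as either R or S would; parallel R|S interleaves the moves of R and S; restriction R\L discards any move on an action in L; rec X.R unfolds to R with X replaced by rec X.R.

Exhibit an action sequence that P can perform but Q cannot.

P's transition system — 9 states:
  s0 = b.(b.0 | (0 + 0) + b.(0 + 0)) + (b.(b.0 | a.0) + (b.0 + (0 + 0) + (0 | 0)\{b})) → =b=> s1, =b=> s2, =b=> s3
  s1 = 0 → stopped
  s2 = b.0 | (0 + 0) + b.(0 + 0) → =b=> s4, =b=> s5
  s3 = b.0 | a.0 → =a=> s6, =b=> s7
  s4 = 0 + 0 → stopped
  s5 = 0 | (0 + 0) → stopped
  s6 = b.0 | 0 → =b=> s8
  s7 = 0 | a.0 → =a=> s8
  s8 = 0 | 0 → stopped
Q's transition system — 7 states:
  t0 = b.(b.0 | (0 + 0) + b.(0 + 0)) + (b.(b.0 | 0) + (b.0 + (0 + 0) + (0 | 0)\{b})) → =b=> t1, =b=> t2, =b=> t3
  t1 = 0 → stopped
  t2 = b.0 | (0 + 0) + b.(0 + 0) → =b=> t4, =b=> t5
  t3 = b.0 | 0 → =b=> t6
  t4 = 0 + 0 → stopped
  t5 = 0 | (0 + 0) → stopped
  t6 = 0 | 0 → stopped
Run σ = ⟨ba⟩ on P: start {s0}
  [1] b ⇒ {s1, s2, s3}
  [2] a ⇒ {s6}
  ✓ P
Run σ = ⟨ba⟩ on Q: start {t0}
  [1] b ⇒ {t1, t2, t3}
  [2] a ⇒ ∅  — Q cannot continue

ba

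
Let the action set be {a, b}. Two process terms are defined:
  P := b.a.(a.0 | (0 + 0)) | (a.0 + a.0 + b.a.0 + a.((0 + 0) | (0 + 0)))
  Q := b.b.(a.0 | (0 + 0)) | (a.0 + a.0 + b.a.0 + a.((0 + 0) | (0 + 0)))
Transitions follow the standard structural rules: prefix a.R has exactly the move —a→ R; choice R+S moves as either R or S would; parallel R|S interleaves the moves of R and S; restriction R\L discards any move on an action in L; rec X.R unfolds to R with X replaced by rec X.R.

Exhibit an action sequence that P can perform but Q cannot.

aba

P's transition system — 16 states:
  s0 = b.a.(a.0 | (0 + 0)) | (a.0 + a.0 + b.a.0 + a.((0 + 0) | (0 + 0))) → —a→ s1, —a→ s2, —b→ s3, —b→ s4
  s1 = b.a.(a.0 | (0 + 0)) | ((0 + 0) | (0 + 0)) → —b→ s5
  s2 = b.a.(a.0 | (0 + 0)) | 0 → —b→ s6
  s3 = a.(a.0 | (0 + 0)) | (a.0 + a.0 + b.a.0 + a.((0 + 0) | (0 + 0))) → —a→ s5, —a→ s6, —a→ s7, —b→ s8
  s4 = b.a.(a.0 | (0 + 0)) | a.0 → —a→ s2, —b→ s8
  s5 = a.(a.0 | (0 + 0)) | ((0 + 0) | (0 + 0)) → —a→ s9
  s6 = a.(a.0 | (0 + 0)) | 0 → —a→ s10
  s7 = a.0 | (0 + 0) | (a.0 + a.0 + b.a.0 + a.((0 + 0) | (0 + 0))) → —a→ s10, —a→ s11, —a→ s9, —b→ s12
  s8 = a.(a.0 | (0 + 0)) | a.0 → —a→ s12, —a→ s6
  s9 = a.0 | (0 + 0) | ((0 + 0) | (0 + 0)) → —a→ s13
  s10 = a.0 | (0 + 0) | 0 → —a→ s14
  s11 = 0 | (0 + 0) | (a.0 + a.0 + b.a.0 + a.((0 + 0) | (0 + 0))) → —a→ s13, —a→ s14, —b→ s15
  s12 = a.0 | (0 + 0) | a.0 → —a→ s10, —a→ s15
  s13 = 0 | (0 + 0) | ((0 + 0) | (0 + 0)) → ∅
  s14 = 0 | (0 + 0) | 0 → ∅
  s15 = 0 | (0 + 0) | a.0 → —a→ s14
Q's transition system — 16 states:
  t0 = b.b.(a.0 | (0 + 0)) | (a.0 + a.0 + b.a.0 + a.((0 + 0) | (0 + 0))) → —a→ t1, —a→ t2, —b→ t3, —b→ t4
  t1 = b.b.(a.0 | (0 + 0)) | ((0 + 0) | (0 + 0)) → —b→ t5
  t2 = b.b.(a.0 | (0 + 0)) | 0 → —b→ t6
  t3 = b.(a.0 | (0 + 0)) | (a.0 + a.0 + b.a.0 + a.((0 + 0) | (0 + 0))) → —a→ t5, —a→ t6, —b→ t7, —b→ t8
  t4 = b.b.(a.0 | (0 + 0)) | a.0 → —a→ t2, —b→ t8
  t5 = b.(a.0 | (0 + 0)) | ((0 + 0) | (0 + 0)) → —b→ t9
  t6 = b.(a.0 | (0 + 0)) | 0 → —b→ t10
  t7 = a.0 | (0 + 0) | (a.0 + a.0 + b.a.0 + a.((0 + 0) | (0 + 0))) → —a→ t10, —a→ t11, —a→ t9, —b→ t12
  t8 = b.(a.0 | (0 + 0)) | a.0 → —a→ t6, —b→ t12
  t9 = a.0 | (0 + 0) | ((0 + 0) | (0 + 0)) → —a→ t13
  t10 = a.0 | (0 + 0) | 0 → —a→ t14
  t11 = 0 | (0 + 0) | (a.0 + a.0 + b.a.0 + a.((0 + 0) | (0 + 0))) → —a→ t13, —a→ t14, —b→ t15
  t12 = a.0 | (0 + 0) | a.0 → —a→ t10, —a→ t15
  t13 = 0 | (0 + 0) | ((0 + 0) | (0 + 0)) → ∅
  t14 = 0 | (0 + 0) | 0 → ∅
  t15 = 0 | (0 + 0) | a.0 → —a→ t14
Trace ⟨aba⟩ through P, begin at {s0}:
  step 1 (a): {s1, s2}
  step 2 (b): {s5, s6}
  step 3 (a): {s10, s9}
  — P admits the full trace.
Trace ⟨aba⟩ through Q, begin at {t0}:
  step 1 (a): {t1, t2}
  step 2 (b): {t5, t6}
  step 3 (a): ∅ (Q stuck)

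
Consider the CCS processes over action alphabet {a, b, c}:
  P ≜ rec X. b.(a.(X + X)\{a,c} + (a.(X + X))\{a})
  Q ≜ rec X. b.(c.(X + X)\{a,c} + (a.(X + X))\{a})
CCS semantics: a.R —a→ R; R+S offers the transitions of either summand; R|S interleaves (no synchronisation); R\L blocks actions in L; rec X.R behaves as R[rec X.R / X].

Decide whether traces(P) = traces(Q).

Reachable graph of P (4 states):
  u0 = rec X. b.(a.(X + X)\{a,c} + (a.(X + X))\{a}) → ··b··> u1
  u1 = a.((rec X. b.(a.(X + X)\{a,c} + (a.(X + X))\{a})) + (rec X. b.(a.(X + X)\{a,c} + (a.(X + X))\{a})))\{a,c} + (a.((rec X. b.(a.(X + X)\{a,c} + (a.(X + X))\{a})) + (rec X. b.(a.(X + X)\{a,c} + (a.(X + X))\{a}))))\{a} → ··a··> u2
  u2 = ((rec X. b.(a.(X + X)\{a,c} + (a.(X + X))\{a})) + (rec X. b.(a.(X + X)\{a,c} + (a.(X + X))\{a})))\{a,c} → ··b··> u3
  u3 = (a.((rec X. b.(a.(X + X)\{a,c} + (a.(X + X))\{a})) + (rec X. b.(a.(X + X)\{a,c} + (a.(X + X))\{a})))\{a,c} + (a.((rec X. b.(a.(X + X)\{a,c} + (a.(X + X))\{a})) + (rec X. b.(a.(X + X)\{a,c} + (a.(X + X))\{a}))))\{a})\{a,c} → deadlocked
Reachable graph of Q (4 states):
  v0 = rec X. b.(c.(X + X)\{a,c} + (a.(X + X))\{a}) → ··b··> v1
  v1 = c.((rec X. b.(c.(X + X)\{a,c} + (a.(X + X))\{a})) + (rec X. b.(c.(X + X)\{a,c} + (a.(X + X))\{a})))\{a,c} + (a.((rec X. b.(c.(X + X)\{a,c} + (a.(X + X))\{a})) + (rec X. b.(c.(X + X)\{a,c} + (a.(X + X))\{a}))))\{a} → ··c··> v2
  v2 = ((rec X. b.(c.(X + X)\{a,c} + (a.(X + X))\{a})) + (rec X. b.(c.(X + X)\{a,c} + (a.(X + X))\{a})))\{a,c} → ··b··> v3
  v3 = (c.((rec X. b.(c.(X + X)\{a,c} + (a.(X + X))\{a})) + (rec X. b.(c.(X + X)\{a,c} + (a.(X + X))\{a})))\{a,c} + (a.((rec X. b.(c.(X + X)\{a,c} + (a.(X + X))\{a})) + (rec X. b.(c.(X + X)\{a,c} + (a.(X + X))\{a}))))\{a})\{a,c} → deadlocked
Run σ = ⟨ba⟩ on P: start {u0}
  [1] b ⇒ {u1}
  [2] a ⇒ {u2}
  P completes σ.
Run σ = ⟨ba⟩ on Q: start {v0}
  [1] b ⇒ {v1}
  [2] a ⇒ ∅  — Q cannot continue

NO — witness ⟨ba⟩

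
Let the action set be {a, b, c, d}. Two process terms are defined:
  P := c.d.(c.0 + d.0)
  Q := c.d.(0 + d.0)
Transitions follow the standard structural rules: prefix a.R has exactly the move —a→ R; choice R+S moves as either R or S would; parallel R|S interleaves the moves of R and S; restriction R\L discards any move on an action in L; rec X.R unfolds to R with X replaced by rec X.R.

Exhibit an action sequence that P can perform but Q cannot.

cdc

Reachable graph of P (4 states):
  m0 = c.d.(c.0 + d.0) ⊢ ··c··> m1
  m1 = d.(c.0 + d.0) ⊢ ··d··> m2
  m2 = c.0 + d.0 ⊢ ··c··> m3, ··d··> m3
  m3 = 0 ⊢ stopped
Reachable graph of Q (4 states):
  n0 = c.d.(0 + d.0) ⊢ ··c··> n1
  n1 = d.(0 + d.0) ⊢ ··d··> n2
  n2 = 0 + d.0 ⊢ ··d··> n3
  n3 = 0 ⊢ stopped
Trace ⟨cdc⟩ through P, begin at {m0}:
  after c @ step 1: {m1}
  after d @ step 2: {m2}
  after c @ step 3: {m3}
  P completes σ.
Trace ⟨cdc⟩ through Q, begin at {n0}:
  after c @ step 1: {n1}
  after d @ step 2: {n2}
  after c @ step 3: ∅  — Q cannot continue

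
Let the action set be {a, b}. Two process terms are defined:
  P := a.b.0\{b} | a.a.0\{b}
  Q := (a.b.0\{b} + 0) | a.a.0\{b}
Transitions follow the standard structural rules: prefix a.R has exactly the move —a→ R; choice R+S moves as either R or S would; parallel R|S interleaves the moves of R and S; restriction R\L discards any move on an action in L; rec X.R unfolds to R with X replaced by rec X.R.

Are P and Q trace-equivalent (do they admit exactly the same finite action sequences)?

P's transition system — 9 states:
  u0 = a.b.0\{b} | a.a.0\{b} :: —a→ u1, —a→ u2
  u1 = a.b.0\{b} | a.0\{b} :: —a→ u3, —a→ u4
  u2 = b.0\{b} | a.a.0\{b} :: —a→ u4, —b→ u5
  u3 = a.b.0\{b} | 0\{b} :: —a→ u6
  u4 = b.0\{b} | a.0\{b} :: —a→ u6, —b→ u7
  u5 = 0\{b} | a.a.0\{b} :: —a→ u7
  u6 = b.0\{b} | 0\{b} :: —b→ u8
  u7 = 0\{b} | a.0\{b} :: —a→ u8
  u8 = 0\{b} | 0\{b} :: ·
Q's transition system — 9 states:
  v0 = (a.b.0\{b} + 0) | a.a.0\{b} :: —a→ v1, —a→ v2
  v1 = (a.b.0\{b} + 0) | a.0\{b} :: —a→ v3, —a→ v4
  v2 = b.0\{b} | a.a.0\{b} :: —a→ v4, —b→ v5
  v3 = (a.b.0\{b} + 0) | 0\{b} :: —a→ v6
  v4 = b.0\{b} | a.0\{b} :: —a→ v6, —b→ v7
  v5 = 0\{b} | a.a.0\{b} :: —a→ v7
  v6 = b.0\{b} | 0\{b} :: —b→ v8
  v7 = 0\{b} | a.0\{b} :: —a→ v8
  v8 = 0\{b} | 0\{b} :: ·
Partition-refinement fixed point:
  B0 = {u0, v0}
  B1 = {u1, v1}
  B2 = {u3, v3}
  B3 = {u6, v6}
  B4 = {u8, v8}
  B5 = {u4, v4}
  B6 = {u7, v7}
  B7 = {u2, v2}
  B8 = {u5, v5}
u0 ∈ B0, v0 ∈ B0 → same block
Bisimilar ⇒ trace-equivalent.

traces(P) = traces(Q)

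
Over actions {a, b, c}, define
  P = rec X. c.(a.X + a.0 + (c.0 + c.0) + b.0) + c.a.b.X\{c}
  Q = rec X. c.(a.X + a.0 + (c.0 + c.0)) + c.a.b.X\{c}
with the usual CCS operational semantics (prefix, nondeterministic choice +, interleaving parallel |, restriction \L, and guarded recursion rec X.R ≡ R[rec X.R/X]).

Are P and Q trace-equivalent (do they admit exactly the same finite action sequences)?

NO — witness ⟨cb⟩

Reachable graph of P (6 states):
  p0 = rec X. c.(a.X + a.0 + (c.0 + c.0) + b.0) + c.a.b.X\{c} → =c=> p1, =c=> p2
  p1 = a.(rec X. c.(a.X + a.0 + (c.0 + c.0) + b.0) + c.a.b.X\{c}) + a.0 + (c.0 + c.0) + b.0 → =a=> p0, =a=> p3, =b=> p3, =c=> p3
  p2 = a.b.(rec X. c.(a.X + a.0 + (c.0 + c.0) + b.0) + c.a.b.X\{c})\{c} → =a=> p4
  p3 = 0 → stopped
  p4 = b.(rec X. c.(a.X + a.0 + (c.0 + c.0) + b.0) + c.a.b.X\{c})\{c} → =b=> p5
  p5 = (rec X. c.(a.X + a.0 + (c.0 + c.0) + b.0) + c.a.b.X\{c})\{c} → stopped
Reachable graph of Q (6 states):
  q0 = rec X. c.(a.X + a.0 + (c.0 + c.0)) + c.a.b.X\{c} → =c=> q1, =c=> q2
  q1 = a.(rec X. c.(a.X + a.0 + (c.0 + c.0)) + c.a.b.X\{c}) + a.0 + (c.0 + c.0) → =a=> q0, =a=> q3, =c=> q3
  q2 = a.b.(rec X. c.(a.X + a.0 + (c.0 + c.0)) + c.a.b.X\{c})\{c} → =a=> q4
  q3 = 0 → stopped
  q4 = b.(rec X. c.(a.X + a.0 + (c.0 + c.0)) + c.a.b.X\{c})\{c} → =b=> q5
  q5 = (rec X. c.(a.X + a.0 + (c.0 + c.0)) + c.a.b.X\{c})\{c} → stopped
Executing cb from P (initial set {p0}):
  after c @ step 1: {p1, p2}
  after b @ step 2: {p3}
  — P admits the full trace.
Executing cb from Q (initial set {q0}):
  after c @ step 1: {q1, q2}
  after b @ step 2: ∅  — Q cannot continue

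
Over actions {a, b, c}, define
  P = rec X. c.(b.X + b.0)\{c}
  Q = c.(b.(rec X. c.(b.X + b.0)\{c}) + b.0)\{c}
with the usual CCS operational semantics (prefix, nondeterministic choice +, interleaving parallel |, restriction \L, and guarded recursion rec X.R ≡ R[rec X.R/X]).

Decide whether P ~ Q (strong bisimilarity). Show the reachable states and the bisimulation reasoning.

P's transition system — 4 states:
  m0 = rec X. c.(b.X + b.0)\{c} has moves --c--▸ m1
  m1 = (b.(rec X. c.(b.X + b.0)\{c}) + b.0)\{c} has moves --b--▸ m2, --b--▸ m3
  m2 = (rec X. c.(b.X + b.0)\{c})\{c} has moves (no moves)
  m3 = 0\{c} has moves (no moves)
Q's transition system — 4 states:
  n0 = c.(b.(rec X. c.(b.X + b.0)\{c}) + b.0)\{c} has moves --c--▸ n1
  n1 = (b.(rec X. c.(b.X + b.0)\{c}) + b.0)\{c} has moves --b--▸ n2, --b--▸ n3
  n2 = (rec X. c.(b.X + b.0)\{c})\{c} has moves (no moves)
  n3 = 0\{c} has moves (no moves)
Coarsest stable partition (strong bisimilarity classes):
  B0 = {m0, n0}
  B1 = {m1, n1}
  B2 = {m2, m3, n2, n3}
m0 ∈ B0, n0 ∈ B0 → same block

P ~ Q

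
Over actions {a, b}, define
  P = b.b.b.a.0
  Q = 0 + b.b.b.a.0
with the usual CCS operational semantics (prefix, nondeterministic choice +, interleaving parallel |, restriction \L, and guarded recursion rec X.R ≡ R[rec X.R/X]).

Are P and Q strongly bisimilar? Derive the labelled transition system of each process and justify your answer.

LTS(P): 5 reachable states
  s0 = b.b.b.a.0 :: --b--▸ s1
  s1 = b.b.a.0 :: --b--▸ s2
  s2 = b.a.0 :: --b--▸ s3
  s3 = a.0 :: --a--▸ s4
  s4 = 0 :: deadlocked
LTS(Q): 5 reachable states
  t0 = 0 + b.b.b.a.0 :: --b--▸ t1
  t1 = b.b.a.0 :: --b--▸ t2
  t2 = b.a.0 :: --b--▸ t3
  t3 = a.0 :: --a--▸ t4
  t4 = 0 :: deadlocked
Coarsest stable partition (strong bisimilarity classes):
  B0 = {s0, t0}
  B1 = {s1, t1}
  B2 = {s2, t2}
  B3 = {s3, t3}
  B4 = {s4, t4}
s0 ∈ B0, t0 ∈ B0 → same block

YES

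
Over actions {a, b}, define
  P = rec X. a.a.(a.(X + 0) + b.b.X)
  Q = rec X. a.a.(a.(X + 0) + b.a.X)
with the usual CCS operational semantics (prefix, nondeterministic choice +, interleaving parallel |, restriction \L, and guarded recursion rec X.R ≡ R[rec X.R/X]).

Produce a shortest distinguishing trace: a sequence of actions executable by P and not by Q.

Reachable graph of P (5 states):
  u0 = rec X. a.a.(a.(X + 0) + b.b.X) | -a-> u1
  u1 = a.(a.((rec X. a.a.(a.(X + 0) + b.b.X)) + 0) + b.b.(rec X. a.a.(a.(X + 0) + b.b.X))) | -a-> u2
  u2 = a.((rec X. a.a.(a.(X + 0) + b.b.X)) + 0) + b.b.(rec X. a.a.(a.(X + 0) + b.b.X)) | -a-> u3, -b-> u4
  u3 = (rec X. a.a.(a.(X + 0) + b.b.X)) + 0 | -a-> u1
  u4 = b.(rec X. a.a.(a.(X + 0) + b.b.X)) | -b-> u0
Reachable graph of Q (5 states):
  v0 = rec X. a.a.(a.(X + 0) + b.a.X) | -a-> v1
  v1 = a.(a.((rec X. a.a.(a.(X + 0) + b.a.X)) + 0) + b.a.(rec X. a.a.(a.(X + 0) + b.a.X))) | -a-> v2
  v2 = a.((rec X. a.a.(a.(X + 0) + b.a.X)) + 0) + b.a.(rec X. a.a.(a.(X + 0) + b.a.X)) | -a-> v3, -b-> v4
  v3 = (rec X. a.a.(a.(X + 0) + b.a.X)) + 0 | -a-> v1
  v4 = a.(rec X. a.a.(a.(X + 0) + b.a.X)) | -a-> v0
Run σ = ⟨aabb⟩ on P: start {u0}
  after a @ step 1: {u1}
  after a @ step 2: {u2}
  after b @ step 3: {u4}
  after b @ step 4: {u0}
  P completes σ.
Run σ = ⟨aabb⟩ on Q: start {v0}
  after a @ step 1: {v1}
  after a @ step 2: {v2}
  after b @ step 3: {v4}
  after b @ step 4: no successor for Q

aabb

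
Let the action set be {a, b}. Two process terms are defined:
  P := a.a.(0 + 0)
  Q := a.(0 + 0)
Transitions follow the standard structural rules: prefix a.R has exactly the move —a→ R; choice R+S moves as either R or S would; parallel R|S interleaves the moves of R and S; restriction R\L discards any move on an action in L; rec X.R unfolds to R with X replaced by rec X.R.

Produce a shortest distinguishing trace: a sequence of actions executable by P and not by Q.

aa

LTS(P): 3 reachable states
  s0 = a.a.(0 + 0) :: --a--▸ s1
  s1 = a.(0 + 0) :: --a--▸ s2
  s2 = 0 + 0 :: stopped
LTS(Q): 2 reachable states
  t0 = a.(0 + 0) :: --a--▸ t1
  t1 = 0 + 0 :: stopped
Run σ = ⟨aa⟩ on P: start {s0}
  [1] a ⇒ {s1}
  [2] a ⇒ {s2}
  P completes σ.
Run σ = ⟨aa⟩ on Q: start {t0}
  [1] a ⇒ {t1}
  [2] a ⇒ ∅ (Q stuck)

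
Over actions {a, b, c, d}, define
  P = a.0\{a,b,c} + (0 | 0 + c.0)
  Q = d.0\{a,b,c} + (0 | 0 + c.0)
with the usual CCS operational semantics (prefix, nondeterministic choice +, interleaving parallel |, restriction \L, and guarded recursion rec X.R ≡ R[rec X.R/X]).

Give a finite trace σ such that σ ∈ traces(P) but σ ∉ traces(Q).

P's transition system — 3 states:
  u0 = a.0\{a,b,c} + (0 | 0 + c.0) ⊢ -a-> u1, -c-> u2
  u1 = 0\{a,b,c} ⊢ ∅
  u2 = 0 ⊢ ∅
Q's transition system — 3 states:
  v0 = d.0\{a,b,c} + (0 | 0 + c.0) ⊢ -c-> v1, -d-> v2
  v1 = 0 ⊢ ∅
  v2 = 0\{a,b,c} ⊢ ∅
Run σ = ⟨a⟩ on P: start {u0}
  [1] a ⇒ {u1}
  — P admits the full trace.
Run σ = ⟨a⟩ on Q: start {v0}
  [1] a ⇒ no successor for Q

a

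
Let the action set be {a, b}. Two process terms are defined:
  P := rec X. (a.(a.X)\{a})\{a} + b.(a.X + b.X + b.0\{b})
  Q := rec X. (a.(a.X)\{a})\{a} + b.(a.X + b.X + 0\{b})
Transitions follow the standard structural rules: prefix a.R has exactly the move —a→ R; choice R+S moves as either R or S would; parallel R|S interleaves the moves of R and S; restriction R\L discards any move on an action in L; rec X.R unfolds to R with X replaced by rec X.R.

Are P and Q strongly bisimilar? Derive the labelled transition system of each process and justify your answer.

P ≁ Q

LTS(P): 3 reachable states
  m0 = rec X. (a.(a.X)\{a})\{a} + b.(a.X + b.X + b.0\{b}) | ··b··> m1
  m1 = a.(rec X. (a.(a.X)\{a})\{a} + b.(a.X + b.X + b.0\{b})) + b.(rec X. (a.(a.X)\{a})\{a} + b.(a.X + b.X + b.0\{b})) + b.0\{b} | ··a··> m0, ··b··> m0, ··b··> m2
  m2 = 0\{b} | ∅
LTS(Q): 2 reachable states
  n0 = rec X. (a.(a.X)\{a})\{a} + b.(a.X + b.X + 0\{b}) | ··b··> n1
  n1 = a.(rec X. (a.(a.X)\{a})\{a} + b.(a.X + b.X + 0\{b})) + b.(rec X. (a.(a.X)\{a})\{a} + b.(a.X + b.X + 0\{b})) + 0\{b} | ··a··> n0, ··b··> n0
Coarsest stable partition (strong bisimilarity classes):
  B0 = {m0}
  B1 = {m1}
  B2 = {m2}
  B3 = {n0}
  B4 = {n1}
m0 ∈ B0, n0 ∈ B3 → different blocks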